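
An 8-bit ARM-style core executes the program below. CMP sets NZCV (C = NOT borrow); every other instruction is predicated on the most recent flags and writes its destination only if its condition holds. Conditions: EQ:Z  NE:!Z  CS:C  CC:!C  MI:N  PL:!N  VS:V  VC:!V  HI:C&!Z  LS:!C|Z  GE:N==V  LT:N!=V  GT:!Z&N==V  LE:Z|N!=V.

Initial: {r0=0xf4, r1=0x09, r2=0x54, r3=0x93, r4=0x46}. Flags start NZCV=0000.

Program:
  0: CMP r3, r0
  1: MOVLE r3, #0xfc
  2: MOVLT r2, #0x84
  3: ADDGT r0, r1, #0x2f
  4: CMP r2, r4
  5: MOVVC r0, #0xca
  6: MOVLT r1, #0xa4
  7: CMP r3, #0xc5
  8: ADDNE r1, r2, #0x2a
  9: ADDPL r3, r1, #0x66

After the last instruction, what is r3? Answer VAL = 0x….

0: ✓ CMP  NZCV=1000
1: ✓ MOVLE  r3←0xfc
2: ✓ MOVLT  r2←0x84
3: · ADDGT
4: ✓ CMP  NZCV=0011
5: · MOVVC
6: ✓ MOVLT  r1←0xa4
7: ✓ CMP  NZCV=0010
8: ✓ ADDNE  r1←0xae
9: ✓ ADDPL  r3←0x14

VAL = 0x14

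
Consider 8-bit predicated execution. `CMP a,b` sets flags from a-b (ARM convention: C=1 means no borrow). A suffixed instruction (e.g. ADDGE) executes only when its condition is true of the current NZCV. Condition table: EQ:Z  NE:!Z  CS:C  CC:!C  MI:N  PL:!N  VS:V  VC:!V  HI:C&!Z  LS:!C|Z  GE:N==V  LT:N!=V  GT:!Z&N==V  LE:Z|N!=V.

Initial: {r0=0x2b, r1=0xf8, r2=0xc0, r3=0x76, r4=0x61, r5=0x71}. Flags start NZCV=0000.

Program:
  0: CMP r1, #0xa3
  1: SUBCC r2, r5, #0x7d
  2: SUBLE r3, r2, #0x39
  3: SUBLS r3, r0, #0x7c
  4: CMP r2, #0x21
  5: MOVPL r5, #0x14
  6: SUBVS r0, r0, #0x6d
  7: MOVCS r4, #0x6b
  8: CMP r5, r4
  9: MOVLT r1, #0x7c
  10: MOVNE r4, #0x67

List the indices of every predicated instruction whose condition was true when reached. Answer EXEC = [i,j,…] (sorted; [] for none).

EXEC = [7,10]

[0] flags=0010 → (cmp)
[1] flags=0010 CC?F → skip
[2] flags=0010 LE?F → skip
[3] flags=0010 LS?F → skip
[4] flags=1010 → (cmp)
[5] flags=1010 PL?F → skip
[6] flags=1010 VS?F → skip
[7] flags=1010 CS?T → r4=0x6b
[8] flags=0010 → (cmp)
[9] flags=0010 LT?F → skip
[10] flags=0010 NE?T → r4=0x67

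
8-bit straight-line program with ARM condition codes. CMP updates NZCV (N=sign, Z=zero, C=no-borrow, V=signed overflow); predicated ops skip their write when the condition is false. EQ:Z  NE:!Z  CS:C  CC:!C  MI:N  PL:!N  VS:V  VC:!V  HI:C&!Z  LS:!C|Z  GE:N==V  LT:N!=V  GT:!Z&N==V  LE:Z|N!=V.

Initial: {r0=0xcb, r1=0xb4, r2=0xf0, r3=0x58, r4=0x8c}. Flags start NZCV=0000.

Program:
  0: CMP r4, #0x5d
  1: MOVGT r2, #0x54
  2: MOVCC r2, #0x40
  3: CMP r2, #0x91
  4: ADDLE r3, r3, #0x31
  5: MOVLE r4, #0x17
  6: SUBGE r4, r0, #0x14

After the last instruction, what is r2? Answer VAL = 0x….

[0] flags=0011 → (cmp)
[1] flags=0011 GT?F → skip
[2] flags=0011 CC?F → skip
[3] flags=0010 → (cmp)
[4] flags=0010 LE?F → skip
[5] flags=0010 LE?F → skip
[6] flags=0010 GE?T → r4=0xb7

VAL = 0xf0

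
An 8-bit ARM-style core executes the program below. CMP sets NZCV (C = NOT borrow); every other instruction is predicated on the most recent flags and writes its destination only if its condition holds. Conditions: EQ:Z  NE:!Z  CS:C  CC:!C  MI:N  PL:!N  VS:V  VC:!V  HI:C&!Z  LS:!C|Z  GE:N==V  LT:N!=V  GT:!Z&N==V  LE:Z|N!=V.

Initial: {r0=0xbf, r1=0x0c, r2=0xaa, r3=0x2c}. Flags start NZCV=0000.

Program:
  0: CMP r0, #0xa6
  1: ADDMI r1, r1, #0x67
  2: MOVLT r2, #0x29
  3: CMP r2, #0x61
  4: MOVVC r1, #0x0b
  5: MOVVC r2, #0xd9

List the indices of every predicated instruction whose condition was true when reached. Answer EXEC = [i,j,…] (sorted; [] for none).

EXEC = []

0: ✓ CMP  NZCV=0010
1: · ADDMI
2: · MOVLT
3: ✓ CMP  NZCV=0011
4: · MOVVC
5: · MOVVC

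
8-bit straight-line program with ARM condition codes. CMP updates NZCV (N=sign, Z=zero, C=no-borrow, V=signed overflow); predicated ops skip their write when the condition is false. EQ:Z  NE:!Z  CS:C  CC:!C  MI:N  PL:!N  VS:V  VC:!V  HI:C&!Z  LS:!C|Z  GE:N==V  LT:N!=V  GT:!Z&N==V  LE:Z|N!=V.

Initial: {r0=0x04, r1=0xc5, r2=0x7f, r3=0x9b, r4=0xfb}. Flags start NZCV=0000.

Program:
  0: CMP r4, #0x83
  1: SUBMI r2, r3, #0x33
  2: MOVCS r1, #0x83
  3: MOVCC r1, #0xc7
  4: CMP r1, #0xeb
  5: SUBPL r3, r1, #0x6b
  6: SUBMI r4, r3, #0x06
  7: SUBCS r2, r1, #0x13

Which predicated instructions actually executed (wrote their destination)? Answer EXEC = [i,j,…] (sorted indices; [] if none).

EXEC = [2,6]

0: ✓ CMP  NZCV=0010
1: · SUBMI
2: ✓ MOVCS  r1←0x83
3: · MOVCC
4: ✓ CMP  NZCV=1000
5: · SUBPL
6: ✓ SUBMI  r4←0x95
7: · SUBCS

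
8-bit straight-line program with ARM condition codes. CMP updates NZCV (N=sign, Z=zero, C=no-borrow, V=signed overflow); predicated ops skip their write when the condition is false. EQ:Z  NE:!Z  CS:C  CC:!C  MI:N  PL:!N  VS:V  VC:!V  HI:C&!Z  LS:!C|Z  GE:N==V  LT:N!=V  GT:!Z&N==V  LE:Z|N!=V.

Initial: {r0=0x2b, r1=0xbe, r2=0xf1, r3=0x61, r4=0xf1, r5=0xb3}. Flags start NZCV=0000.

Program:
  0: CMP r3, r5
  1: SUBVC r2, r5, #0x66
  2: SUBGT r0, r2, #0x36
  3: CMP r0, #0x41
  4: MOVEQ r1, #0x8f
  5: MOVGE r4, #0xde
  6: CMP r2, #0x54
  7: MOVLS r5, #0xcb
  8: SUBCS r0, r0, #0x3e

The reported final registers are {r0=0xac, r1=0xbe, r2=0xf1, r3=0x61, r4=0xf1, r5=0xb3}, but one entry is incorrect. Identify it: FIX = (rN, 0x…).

0: ✓ CMP  NZCV=1001
1: · SUBVC
2: ✓ SUBGT  r0←0xbb
3: ✓ CMP  NZCV=0011
4: · MOVEQ
5: · MOVGE
6: ✓ CMP  NZCV=1010
7: · MOVLS
8: ✓ SUBCS  r0←0x7d

FIX = (r0, 0x7d)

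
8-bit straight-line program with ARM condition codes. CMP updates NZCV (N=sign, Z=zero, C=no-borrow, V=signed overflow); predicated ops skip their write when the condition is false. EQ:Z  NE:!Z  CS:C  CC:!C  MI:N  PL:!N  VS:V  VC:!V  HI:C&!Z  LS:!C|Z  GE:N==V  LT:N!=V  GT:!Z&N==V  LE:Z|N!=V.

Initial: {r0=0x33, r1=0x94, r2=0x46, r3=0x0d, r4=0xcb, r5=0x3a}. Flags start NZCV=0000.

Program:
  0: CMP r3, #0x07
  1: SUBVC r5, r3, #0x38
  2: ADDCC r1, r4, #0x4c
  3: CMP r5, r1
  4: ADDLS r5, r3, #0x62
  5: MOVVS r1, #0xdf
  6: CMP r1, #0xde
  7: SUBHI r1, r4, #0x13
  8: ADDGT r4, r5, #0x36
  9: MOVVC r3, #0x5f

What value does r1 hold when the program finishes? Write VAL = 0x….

VAL = 0x94

0: ✓ CMP  NZCV=0010
1: ✓ SUBVC  r5←0xd5
2: · ADDCC
3: ✓ CMP  NZCV=0010
4: · ADDLS
5: · MOVVS
6: ✓ CMP  NZCV=1000
7: · SUBHI
8: · ADDGT
9: ✓ MOVVC  r3←0x5f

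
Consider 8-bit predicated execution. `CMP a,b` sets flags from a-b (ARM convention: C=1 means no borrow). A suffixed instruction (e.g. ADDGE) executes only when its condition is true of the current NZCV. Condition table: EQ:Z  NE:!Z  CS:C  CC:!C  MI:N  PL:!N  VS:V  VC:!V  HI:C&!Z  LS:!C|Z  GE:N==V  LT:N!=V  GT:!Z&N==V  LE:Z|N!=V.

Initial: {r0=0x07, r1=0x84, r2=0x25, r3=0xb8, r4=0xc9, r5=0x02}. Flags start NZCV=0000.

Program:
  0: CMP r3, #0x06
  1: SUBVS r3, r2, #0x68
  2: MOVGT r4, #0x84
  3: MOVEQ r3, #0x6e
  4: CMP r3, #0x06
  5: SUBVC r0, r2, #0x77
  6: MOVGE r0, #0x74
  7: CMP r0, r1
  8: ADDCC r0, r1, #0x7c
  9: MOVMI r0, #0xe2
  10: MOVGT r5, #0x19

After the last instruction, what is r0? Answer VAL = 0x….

0: ✓ CMP  NZCV=1010
1: · SUBVS
2: · MOVGT
3: · MOVEQ
4: ✓ CMP  NZCV=1010
5: ✓ SUBVC  r0←0xae
6: · MOVGE
7: ✓ CMP  NZCV=0010
8: · ADDCC
9: · MOVMI
10: ✓ MOVGT  r5←0x19

VAL = 0xae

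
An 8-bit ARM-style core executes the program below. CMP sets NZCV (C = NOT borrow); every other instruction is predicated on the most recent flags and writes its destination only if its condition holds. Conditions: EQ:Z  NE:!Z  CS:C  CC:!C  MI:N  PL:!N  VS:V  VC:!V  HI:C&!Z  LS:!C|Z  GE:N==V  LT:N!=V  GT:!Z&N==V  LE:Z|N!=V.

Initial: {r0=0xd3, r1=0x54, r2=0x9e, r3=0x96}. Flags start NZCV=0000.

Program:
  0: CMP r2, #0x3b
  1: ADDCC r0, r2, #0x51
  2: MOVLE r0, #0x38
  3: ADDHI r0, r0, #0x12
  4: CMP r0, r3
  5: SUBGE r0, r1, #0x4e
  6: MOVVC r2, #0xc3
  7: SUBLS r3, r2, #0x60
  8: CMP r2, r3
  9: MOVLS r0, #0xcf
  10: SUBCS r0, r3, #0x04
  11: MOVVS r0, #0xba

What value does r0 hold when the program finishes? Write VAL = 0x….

VAL = 0xba

0: ✓ CMP  NZCV=0011
1: · ADDCC
2: ✓ MOVLE  r0←0x38
3: ✓ ADDHI  r0←0x4a
4: ✓ CMP  NZCV=1001
5: ✓ SUBGE  r0←0x06
6: · MOVVC
7: ✓ SUBLS  r3←0x3e
8: ✓ CMP  NZCV=0011
9: · MOVLS
10: ✓ SUBCS  r0←0x3a
11: ✓ MOVVS  r0←0xba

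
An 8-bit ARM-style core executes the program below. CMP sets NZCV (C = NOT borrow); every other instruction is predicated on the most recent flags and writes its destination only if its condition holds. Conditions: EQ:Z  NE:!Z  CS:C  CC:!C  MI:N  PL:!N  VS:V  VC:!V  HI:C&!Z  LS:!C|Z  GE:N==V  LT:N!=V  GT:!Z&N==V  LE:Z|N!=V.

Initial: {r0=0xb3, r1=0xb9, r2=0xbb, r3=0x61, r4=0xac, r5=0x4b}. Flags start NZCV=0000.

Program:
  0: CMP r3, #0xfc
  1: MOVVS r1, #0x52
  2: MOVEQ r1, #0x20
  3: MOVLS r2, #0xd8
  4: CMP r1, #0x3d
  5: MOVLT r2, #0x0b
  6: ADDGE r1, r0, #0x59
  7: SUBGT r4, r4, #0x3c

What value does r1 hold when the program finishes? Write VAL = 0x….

[0] flags=0000 → (cmp)
[1] flags=0000 VS?F → skip
[2] flags=0000 EQ?F → skip
[3] flags=0000 LS?T → r2=0xd8
[4] flags=0011 → (cmp)
[5] flags=0011 LT?T → r2=0x0b
[6] flags=0011 GE?F → skip
[7] flags=0011 GT?F → skip

VAL = 0xb9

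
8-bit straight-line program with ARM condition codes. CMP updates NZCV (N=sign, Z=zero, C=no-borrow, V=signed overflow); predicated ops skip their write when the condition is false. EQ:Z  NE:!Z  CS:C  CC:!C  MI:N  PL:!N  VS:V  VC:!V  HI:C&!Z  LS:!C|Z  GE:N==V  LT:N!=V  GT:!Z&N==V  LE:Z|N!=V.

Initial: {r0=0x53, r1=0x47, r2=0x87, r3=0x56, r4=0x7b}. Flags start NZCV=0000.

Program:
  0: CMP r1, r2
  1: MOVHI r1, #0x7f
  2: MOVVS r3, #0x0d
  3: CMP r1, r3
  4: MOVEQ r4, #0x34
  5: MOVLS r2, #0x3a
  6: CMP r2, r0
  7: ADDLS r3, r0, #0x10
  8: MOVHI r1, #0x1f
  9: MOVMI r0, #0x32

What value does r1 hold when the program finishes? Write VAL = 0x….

VAL = 0x1f

0: ✓ CMP  NZCV=1001
1: · MOVHI
2: ✓ MOVVS  r3←0x0d
3: ✓ CMP  NZCV=0010
4: · MOVEQ
5: · MOVLS
6: ✓ CMP  NZCV=0011
7: · ADDLS
8: ✓ MOVHI  r1←0x1f
9: · MOVMI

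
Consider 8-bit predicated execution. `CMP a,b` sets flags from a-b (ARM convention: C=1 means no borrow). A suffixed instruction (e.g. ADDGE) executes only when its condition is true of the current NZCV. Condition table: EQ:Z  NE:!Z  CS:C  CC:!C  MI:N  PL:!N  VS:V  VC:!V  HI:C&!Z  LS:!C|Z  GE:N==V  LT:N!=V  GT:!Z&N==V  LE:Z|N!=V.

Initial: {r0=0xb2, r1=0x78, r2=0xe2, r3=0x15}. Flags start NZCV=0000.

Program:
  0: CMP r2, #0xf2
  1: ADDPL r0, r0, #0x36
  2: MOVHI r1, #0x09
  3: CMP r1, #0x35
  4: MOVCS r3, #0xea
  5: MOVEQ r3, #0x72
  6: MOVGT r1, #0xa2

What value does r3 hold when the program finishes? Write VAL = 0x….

VAL = 0xea

0: ✓ CMP  NZCV=1000
1: · ADDPL
2: · MOVHI
3: ✓ CMP  NZCV=0010
4: ✓ MOVCS  r3←0xea
5: · MOVEQ
6: ✓ MOVGT  r1←0xa2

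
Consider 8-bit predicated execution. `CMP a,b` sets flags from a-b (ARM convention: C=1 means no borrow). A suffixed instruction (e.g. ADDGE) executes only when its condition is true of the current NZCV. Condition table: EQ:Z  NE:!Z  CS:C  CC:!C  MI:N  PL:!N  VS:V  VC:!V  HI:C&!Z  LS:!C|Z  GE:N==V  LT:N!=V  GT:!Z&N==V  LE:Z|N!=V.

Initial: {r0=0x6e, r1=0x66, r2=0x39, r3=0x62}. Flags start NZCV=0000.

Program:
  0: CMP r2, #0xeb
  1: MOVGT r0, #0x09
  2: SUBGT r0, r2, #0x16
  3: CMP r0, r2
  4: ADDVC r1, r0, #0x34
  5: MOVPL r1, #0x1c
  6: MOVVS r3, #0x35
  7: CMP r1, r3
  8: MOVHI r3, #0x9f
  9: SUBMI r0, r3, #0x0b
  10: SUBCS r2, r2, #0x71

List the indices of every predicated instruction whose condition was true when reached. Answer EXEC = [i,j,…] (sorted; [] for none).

0: ✓ CMP  NZCV=0000
1: ✓ MOVGT  r0←0x09
2: ✓ SUBGT  r0←0x23
3: ✓ CMP  NZCV=1000
4: ✓ ADDVC  r1←0x57
5: · MOVPL
6: · MOVVS
7: ✓ CMP  NZCV=1000
8: · MOVHI
9: ✓ SUBMI  r0←0x57
10: · SUBCS

EXEC = [1,2,4,9]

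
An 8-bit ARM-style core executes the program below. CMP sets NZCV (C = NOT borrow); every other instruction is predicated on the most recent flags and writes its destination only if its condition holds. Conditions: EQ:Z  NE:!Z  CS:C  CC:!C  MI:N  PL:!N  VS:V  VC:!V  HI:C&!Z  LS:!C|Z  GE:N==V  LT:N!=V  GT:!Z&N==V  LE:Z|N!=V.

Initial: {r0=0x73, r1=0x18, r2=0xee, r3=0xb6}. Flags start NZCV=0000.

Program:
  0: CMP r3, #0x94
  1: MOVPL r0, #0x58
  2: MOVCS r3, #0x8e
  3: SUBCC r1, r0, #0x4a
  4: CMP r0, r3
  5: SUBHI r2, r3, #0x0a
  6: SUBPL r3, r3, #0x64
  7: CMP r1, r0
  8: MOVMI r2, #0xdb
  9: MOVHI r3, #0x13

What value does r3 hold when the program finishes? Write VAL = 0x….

0: ✓ CMP  NZCV=0010
1: ✓ MOVPL  r0←0x58
2: ✓ MOVCS  r3←0x8e
3: · SUBCC
4: ✓ CMP  NZCV=1001
5: · SUBHI
6: · SUBPL
7: ✓ CMP  NZCV=1000
8: ✓ MOVMI  r2←0xdb
9: · MOVHI

VAL = 0x8e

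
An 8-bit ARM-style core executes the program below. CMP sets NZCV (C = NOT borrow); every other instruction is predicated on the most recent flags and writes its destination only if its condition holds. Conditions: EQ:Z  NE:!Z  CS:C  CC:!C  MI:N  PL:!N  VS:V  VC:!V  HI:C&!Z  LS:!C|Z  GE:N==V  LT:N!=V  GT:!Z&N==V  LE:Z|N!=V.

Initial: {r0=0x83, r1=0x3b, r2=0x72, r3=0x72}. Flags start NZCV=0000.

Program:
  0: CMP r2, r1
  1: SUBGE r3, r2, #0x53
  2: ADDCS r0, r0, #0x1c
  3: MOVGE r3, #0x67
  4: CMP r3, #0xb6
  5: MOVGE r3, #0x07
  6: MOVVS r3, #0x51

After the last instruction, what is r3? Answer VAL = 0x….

[0] flags=0010 → (cmp)
[1] flags=0010 GE?T → r3=0x1f
[2] flags=0010 CS?T → r0=0x9f
[3] flags=0010 GE?T → r3=0x67
[4] flags=1001 → (cmp)
[5] flags=1001 GE?T → r3=0x07
[6] flags=1001 VS?T → r3=0x51

VAL = 0x51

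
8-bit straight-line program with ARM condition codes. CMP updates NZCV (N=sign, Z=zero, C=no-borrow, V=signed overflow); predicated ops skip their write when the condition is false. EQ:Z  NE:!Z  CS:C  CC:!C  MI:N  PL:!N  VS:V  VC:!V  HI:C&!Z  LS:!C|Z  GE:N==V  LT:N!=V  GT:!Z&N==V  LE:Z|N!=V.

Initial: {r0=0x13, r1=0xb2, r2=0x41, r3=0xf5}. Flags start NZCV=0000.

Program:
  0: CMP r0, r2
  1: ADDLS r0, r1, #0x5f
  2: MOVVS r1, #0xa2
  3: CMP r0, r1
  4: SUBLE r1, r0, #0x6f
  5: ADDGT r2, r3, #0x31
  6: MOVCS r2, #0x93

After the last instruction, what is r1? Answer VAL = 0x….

[0] flags=1000 → (cmp)
[1] flags=1000 LS?T → r0=0x11
[2] flags=1000 VS?F → skip
[3] flags=0000 → (cmp)
[4] flags=0000 LE?F → skip
[5] flags=0000 GT?T → r2=0x26
[6] flags=0000 CS?F → skip

VAL = 0xb2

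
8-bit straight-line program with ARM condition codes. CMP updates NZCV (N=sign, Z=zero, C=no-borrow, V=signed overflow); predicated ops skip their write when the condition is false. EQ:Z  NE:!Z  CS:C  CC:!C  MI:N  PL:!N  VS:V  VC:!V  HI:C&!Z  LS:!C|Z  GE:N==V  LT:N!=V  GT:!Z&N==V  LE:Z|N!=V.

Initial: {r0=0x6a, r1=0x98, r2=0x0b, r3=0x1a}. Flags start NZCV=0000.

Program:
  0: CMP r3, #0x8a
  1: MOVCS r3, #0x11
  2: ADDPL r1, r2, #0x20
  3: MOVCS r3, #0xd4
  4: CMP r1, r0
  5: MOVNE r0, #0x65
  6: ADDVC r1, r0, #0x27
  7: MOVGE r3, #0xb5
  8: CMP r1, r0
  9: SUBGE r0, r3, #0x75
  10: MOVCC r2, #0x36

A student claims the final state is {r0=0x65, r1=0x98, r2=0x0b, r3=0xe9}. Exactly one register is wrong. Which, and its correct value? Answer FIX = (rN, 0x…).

0: ✓ CMP  NZCV=1001
1: · MOVCS
2: · ADDPL
3: · MOVCS
4: ✓ CMP  NZCV=0011
5: ✓ MOVNE  r0←0x65
6: · ADDVC
7: · MOVGE
8: ✓ CMP  NZCV=0011
9: · SUBGE
10: · MOVCC

FIX = (r3, 0x1a)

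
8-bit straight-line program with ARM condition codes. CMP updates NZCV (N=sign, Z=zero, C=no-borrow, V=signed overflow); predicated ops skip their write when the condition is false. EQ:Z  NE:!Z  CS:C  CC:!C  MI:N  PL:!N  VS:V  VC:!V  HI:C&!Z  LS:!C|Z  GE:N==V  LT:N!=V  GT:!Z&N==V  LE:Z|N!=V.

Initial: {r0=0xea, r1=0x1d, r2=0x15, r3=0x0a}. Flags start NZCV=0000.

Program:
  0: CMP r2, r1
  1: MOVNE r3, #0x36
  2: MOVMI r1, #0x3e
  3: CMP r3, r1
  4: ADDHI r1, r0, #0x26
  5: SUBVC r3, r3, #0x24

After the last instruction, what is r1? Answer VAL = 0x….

VAL = 0x3e

0: ✓ CMP  NZCV=1000
1: ✓ MOVNE  r3←0x36
2: ✓ MOVMI  r1←0x3e
3: ✓ CMP  NZCV=1000
4: · ADDHI
5: ✓ SUBVC  r3←0x12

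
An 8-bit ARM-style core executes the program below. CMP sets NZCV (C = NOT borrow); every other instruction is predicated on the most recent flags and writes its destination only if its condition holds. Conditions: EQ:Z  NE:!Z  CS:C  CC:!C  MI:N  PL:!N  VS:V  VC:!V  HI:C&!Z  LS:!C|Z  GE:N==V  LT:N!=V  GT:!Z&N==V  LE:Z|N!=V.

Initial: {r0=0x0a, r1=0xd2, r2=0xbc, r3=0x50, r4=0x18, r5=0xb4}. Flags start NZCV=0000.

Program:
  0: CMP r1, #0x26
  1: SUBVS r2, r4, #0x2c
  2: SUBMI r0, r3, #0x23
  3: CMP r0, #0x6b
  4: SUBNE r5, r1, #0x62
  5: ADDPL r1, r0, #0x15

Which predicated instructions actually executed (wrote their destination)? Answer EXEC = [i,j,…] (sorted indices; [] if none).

EXEC = [2,4]

0: ✓ CMP  NZCV=1010
1: · SUBVS
2: ✓ SUBMI  r0←0x2d
3: ✓ CMP  NZCV=1000
4: ✓ SUBNE  r5←0x70
5: · ADDPL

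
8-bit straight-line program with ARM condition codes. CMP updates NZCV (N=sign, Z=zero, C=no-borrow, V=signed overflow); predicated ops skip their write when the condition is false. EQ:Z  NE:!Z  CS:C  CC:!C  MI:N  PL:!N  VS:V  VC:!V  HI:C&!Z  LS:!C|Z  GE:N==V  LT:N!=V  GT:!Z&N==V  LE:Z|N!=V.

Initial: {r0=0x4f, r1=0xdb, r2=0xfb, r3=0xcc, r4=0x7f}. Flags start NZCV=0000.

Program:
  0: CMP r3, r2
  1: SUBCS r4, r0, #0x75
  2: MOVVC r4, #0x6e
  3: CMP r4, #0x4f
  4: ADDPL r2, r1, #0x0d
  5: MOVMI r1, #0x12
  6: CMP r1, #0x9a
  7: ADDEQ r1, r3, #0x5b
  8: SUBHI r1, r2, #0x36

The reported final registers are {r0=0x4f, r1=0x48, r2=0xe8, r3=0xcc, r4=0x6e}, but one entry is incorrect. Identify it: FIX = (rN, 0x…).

FIX = (r1, 0xb2)

0: ✓ CMP  NZCV=1000
1: · SUBCS
2: ✓ MOVVC  r4←0x6e
3: ✓ CMP  NZCV=0010
4: ✓ ADDPL  r2←0xe8
5: · MOVMI
6: ✓ CMP  NZCV=0010
7: · ADDEQ
8: ✓ SUBHI  r1←0xb2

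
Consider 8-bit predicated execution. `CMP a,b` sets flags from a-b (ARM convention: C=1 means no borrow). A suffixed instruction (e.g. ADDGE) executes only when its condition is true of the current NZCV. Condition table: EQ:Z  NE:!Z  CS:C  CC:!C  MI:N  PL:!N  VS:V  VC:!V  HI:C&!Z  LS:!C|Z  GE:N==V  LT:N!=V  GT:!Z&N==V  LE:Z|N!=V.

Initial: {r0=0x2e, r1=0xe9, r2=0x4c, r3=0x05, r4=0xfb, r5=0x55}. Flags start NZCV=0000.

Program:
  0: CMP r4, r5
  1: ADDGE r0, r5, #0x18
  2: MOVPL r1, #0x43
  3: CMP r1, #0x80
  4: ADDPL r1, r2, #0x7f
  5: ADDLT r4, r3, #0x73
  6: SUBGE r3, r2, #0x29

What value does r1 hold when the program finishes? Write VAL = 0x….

VAL = 0xcb

[0] flags=1010 → (cmp)
[1] flags=1010 GE?F → skip
[2] flags=1010 PL?F → skip
[3] flags=0010 → (cmp)
[4] flags=0010 PL?T → r1=0xcb
[5] flags=0010 LT?F → skip
[6] flags=0010 GE?T → r3=0x23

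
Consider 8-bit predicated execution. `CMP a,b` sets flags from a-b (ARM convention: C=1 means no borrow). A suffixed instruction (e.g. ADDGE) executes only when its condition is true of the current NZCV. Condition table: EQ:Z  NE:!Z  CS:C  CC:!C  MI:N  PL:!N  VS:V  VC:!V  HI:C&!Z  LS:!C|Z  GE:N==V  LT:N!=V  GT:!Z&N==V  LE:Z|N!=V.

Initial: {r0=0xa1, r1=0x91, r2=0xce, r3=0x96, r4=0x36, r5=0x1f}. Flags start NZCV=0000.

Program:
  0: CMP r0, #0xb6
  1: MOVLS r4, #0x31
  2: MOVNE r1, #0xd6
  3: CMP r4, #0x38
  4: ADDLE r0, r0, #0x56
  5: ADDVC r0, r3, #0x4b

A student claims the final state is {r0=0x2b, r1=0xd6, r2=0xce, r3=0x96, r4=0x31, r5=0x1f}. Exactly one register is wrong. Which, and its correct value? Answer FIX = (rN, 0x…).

FIX = (r0, 0xe1)

[0] flags=1000 → (cmp)
[1] flags=1000 LS?T → r4=0x31
[2] flags=1000 NE?T → r1=0xd6
[3] flags=1000 → (cmp)
[4] flags=1000 LE?T → r0=0xf7
[5] flags=1000 VC?T → r0=0xe1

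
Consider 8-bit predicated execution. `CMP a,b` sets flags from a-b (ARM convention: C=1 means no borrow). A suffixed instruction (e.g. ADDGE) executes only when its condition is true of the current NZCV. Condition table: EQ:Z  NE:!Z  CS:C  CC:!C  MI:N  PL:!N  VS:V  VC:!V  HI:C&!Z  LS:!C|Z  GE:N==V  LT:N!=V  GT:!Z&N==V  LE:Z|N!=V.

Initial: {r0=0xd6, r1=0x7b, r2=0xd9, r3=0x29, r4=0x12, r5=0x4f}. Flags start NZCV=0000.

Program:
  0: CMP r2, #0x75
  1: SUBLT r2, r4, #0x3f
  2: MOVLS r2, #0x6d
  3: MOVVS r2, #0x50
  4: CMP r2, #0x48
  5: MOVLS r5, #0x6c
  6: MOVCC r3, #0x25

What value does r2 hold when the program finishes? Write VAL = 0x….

0: ✓ CMP  NZCV=0011
1: ✓ SUBLT  r2←0xd3
2: · MOVLS
3: ✓ MOVVS  r2←0x50
4: ✓ CMP  NZCV=0010
5: · MOVLS
6: · MOVCC

VAL = 0x50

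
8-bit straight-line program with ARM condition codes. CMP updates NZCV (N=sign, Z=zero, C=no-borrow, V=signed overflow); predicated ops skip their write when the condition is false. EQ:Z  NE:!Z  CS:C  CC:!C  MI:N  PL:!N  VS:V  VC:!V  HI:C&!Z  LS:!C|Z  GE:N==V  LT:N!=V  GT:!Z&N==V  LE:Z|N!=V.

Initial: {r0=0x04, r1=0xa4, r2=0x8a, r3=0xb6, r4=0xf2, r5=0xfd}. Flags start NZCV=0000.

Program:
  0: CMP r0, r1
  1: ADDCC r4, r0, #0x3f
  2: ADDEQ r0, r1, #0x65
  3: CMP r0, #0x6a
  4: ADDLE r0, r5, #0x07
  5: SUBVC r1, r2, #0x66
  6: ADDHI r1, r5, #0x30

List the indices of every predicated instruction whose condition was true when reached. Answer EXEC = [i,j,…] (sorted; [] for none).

[0] flags=0000 → (cmp)
[1] flags=0000 CC?T → r4=0x43
[2] flags=0000 EQ?F → skip
[3] flags=1000 → (cmp)
[4] flags=1000 LE?T → r0=0x04
[5] flags=1000 VC?T → r1=0x24
[6] flags=1000 HI?F → skip

EXEC = [1,4,5]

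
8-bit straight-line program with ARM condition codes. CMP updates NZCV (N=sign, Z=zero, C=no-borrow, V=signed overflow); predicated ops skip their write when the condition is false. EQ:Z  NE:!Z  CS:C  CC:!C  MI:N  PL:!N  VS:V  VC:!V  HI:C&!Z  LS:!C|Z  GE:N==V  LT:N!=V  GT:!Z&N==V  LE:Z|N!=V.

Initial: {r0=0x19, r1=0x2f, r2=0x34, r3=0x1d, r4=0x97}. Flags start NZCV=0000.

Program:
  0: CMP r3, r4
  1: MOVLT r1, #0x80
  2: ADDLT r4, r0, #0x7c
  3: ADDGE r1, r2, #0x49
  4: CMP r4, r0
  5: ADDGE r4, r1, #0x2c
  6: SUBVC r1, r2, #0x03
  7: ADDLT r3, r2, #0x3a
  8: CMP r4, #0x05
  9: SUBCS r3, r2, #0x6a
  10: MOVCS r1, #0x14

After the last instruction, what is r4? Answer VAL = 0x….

[0] flags=1001 → (cmp)
[1] flags=1001 LT?F → skip
[2] flags=1001 LT?F → skip
[3] flags=1001 GE?T → r1=0x7d
[4] flags=0011 → (cmp)
[5] flags=0011 GE?F → skip
[6] flags=0011 VC?F → skip
[7] flags=0011 LT?T → r3=0x6e
[8] flags=1010 → (cmp)
[9] flags=1010 CS?T → r3=0xca
[10] flags=1010 CS?T → r1=0x14

VAL = 0x97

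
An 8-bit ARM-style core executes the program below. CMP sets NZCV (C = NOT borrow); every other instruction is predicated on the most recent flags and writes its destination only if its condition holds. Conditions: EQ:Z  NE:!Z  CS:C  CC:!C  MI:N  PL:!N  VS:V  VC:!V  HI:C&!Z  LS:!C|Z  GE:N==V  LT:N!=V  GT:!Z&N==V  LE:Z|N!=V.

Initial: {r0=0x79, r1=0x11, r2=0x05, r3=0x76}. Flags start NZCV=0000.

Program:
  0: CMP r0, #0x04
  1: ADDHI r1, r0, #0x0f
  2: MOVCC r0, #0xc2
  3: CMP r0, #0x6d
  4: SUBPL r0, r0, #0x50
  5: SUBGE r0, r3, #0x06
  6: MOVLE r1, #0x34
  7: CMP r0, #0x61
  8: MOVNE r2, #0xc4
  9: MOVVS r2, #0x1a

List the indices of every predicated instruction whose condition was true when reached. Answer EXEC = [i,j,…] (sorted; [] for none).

EXEC = [1,4,5,8]

[0] flags=0010 → (cmp)
[1] flags=0010 HI?T → r1=0x88
[2] flags=0010 CC?F → skip
[3] flags=0010 → (cmp)
[4] flags=0010 PL?T → r0=0x29
[5] flags=0010 GE?T → r0=0x70
[6] flags=0010 LE?F → skip
[7] flags=0010 → (cmp)
[8] flags=0010 NE?T → r2=0xc4
[9] flags=0010 VS?F → skip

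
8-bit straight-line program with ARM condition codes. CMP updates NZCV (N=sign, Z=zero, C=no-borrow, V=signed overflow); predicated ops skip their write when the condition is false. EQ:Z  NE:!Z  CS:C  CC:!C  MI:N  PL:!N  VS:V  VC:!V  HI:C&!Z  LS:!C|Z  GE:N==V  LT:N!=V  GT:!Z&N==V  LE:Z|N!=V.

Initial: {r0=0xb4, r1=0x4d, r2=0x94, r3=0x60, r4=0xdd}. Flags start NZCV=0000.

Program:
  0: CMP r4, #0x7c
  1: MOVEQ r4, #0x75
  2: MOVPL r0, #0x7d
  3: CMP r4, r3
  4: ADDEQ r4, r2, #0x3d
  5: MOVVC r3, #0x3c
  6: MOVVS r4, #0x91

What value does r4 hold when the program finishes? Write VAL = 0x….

VAL = 0x91

0: ✓ CMP  NZCV=0011
1: · MOVEQ
2: ✓ MOVPL  r0←0x7d
3: ✓ CMP  NZCV=0011
4: · ADDEQ
5: · MOVVC
6: ✓ MOVVS  r4←0x91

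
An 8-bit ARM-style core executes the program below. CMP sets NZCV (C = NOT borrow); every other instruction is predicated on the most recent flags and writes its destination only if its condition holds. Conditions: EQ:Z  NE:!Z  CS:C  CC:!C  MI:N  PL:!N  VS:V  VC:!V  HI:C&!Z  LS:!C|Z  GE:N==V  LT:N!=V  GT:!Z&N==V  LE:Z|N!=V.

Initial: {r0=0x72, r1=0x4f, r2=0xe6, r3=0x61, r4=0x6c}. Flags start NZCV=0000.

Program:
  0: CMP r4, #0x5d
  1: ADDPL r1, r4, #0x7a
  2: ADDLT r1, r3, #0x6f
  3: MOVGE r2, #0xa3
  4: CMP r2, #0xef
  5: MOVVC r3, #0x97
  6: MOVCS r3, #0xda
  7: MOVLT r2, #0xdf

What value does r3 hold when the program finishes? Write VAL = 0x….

VAL = 0x97

[0] flags=0010 → (cmp)
[1] flags=0010 PL?T → r1=0xe6
[2] flags=0010 LT?F → skip
[3] flags=0010 GE?T → r2=0xa3
[4] flags=1000 → (cmp)
[5] flags=1000 VC?T → r3=0x97
[6] flags=1000 CS?F → skip
[7] flags=1000 LT?T → r2=0xdf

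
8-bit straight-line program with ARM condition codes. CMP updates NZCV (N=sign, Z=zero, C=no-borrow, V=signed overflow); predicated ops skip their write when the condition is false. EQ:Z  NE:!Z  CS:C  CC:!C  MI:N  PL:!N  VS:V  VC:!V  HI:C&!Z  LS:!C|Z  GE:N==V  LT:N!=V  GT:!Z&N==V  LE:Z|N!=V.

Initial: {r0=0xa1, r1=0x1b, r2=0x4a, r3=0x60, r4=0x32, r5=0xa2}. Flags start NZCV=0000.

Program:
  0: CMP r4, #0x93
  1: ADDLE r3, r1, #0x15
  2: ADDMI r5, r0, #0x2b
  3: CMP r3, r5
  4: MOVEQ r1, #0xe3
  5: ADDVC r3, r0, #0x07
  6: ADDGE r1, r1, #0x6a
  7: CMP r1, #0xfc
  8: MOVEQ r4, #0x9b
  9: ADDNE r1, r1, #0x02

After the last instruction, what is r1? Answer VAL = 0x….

VAL = 0x87

0: ✓ CMP  NZCV=1001
1: · ADDLE
2: ✓ ADDMI  r5←0xcc
3: ✓ CMP  NZCV=1001
4: · MOVEQ
5: · ADDVC
6: ✓ ADDGE  r1←0x85
7: ✓ CMP  NZCV=1000
8: · MOVEQ
9: ✓ ADDNE  r1←0x87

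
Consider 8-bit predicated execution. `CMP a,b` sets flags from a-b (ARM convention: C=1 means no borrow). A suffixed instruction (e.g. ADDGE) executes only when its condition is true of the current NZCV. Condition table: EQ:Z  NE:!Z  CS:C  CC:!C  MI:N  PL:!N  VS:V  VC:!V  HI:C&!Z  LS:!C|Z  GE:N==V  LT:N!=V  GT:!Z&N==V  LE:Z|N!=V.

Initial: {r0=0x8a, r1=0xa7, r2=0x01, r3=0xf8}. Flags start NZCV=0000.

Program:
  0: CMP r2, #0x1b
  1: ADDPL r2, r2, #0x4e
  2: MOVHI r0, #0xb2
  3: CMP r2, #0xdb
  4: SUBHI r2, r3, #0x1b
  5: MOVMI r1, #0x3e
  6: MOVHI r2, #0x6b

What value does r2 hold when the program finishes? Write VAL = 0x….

[0] flags=1000 → (cmp)
[1] flags=1000 PL?F → skip
[2] flags=1000 HI?F → skip
[3] flags=0000 → (cmp)
[4] flags=0000 HI?F → skip
[5] flags=0000 MI?F → skip
[6] flags=0000 HI?F → skip

VAL = 0x01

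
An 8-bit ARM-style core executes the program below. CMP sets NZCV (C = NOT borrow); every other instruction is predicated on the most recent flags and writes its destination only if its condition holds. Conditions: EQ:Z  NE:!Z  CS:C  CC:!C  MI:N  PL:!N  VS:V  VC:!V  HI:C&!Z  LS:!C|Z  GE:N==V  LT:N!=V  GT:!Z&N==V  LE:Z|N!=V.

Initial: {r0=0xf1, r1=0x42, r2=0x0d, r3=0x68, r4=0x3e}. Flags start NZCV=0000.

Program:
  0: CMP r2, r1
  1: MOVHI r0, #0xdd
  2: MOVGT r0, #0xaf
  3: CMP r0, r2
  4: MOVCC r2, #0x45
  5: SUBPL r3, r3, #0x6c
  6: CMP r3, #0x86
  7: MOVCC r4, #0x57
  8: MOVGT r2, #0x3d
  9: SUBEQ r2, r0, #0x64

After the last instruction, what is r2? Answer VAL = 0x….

VAL = 0x3d

[0] flags=1000 → (cmp)
[1] flags=1000 HI?F → skip
[2] flags=1000 GT?F → skip
[3] flags=1010 → (cmp)
[4] flags=1010 CC?F → skip
[5] flags=1010 PL?F → skip
[6] flags=1001 → (cmp)
[7] flags=1001 CC?T → r4=0x57
[8] flags=1001 GT?T → r2=0x3d
[9] flags=1001 EQ?F → skip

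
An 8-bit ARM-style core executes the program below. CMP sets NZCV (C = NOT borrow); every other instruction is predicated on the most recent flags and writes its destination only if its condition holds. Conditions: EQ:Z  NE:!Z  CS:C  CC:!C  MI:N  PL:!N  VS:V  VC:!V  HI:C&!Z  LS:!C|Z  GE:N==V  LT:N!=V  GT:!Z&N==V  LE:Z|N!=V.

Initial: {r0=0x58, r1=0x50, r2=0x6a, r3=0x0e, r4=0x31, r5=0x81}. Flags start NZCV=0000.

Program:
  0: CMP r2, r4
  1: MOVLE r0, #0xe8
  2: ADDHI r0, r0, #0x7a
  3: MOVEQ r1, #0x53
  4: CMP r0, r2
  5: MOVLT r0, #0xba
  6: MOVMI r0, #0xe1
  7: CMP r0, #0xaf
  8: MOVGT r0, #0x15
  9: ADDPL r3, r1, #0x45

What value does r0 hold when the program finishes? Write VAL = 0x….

[0] flags=0010 → (cmp)
[1] flags=0010 LE?F → skip
[2] flags=0010 HI?T → r0=0xd2
[3] flags=0010 EQ?F → skip
[4] flags=0011 → (cmp)
[5] flags=0011 LT?T → r0=0xba
[6] flags=0011 MI?F → skip
[7] flags=0010 → (cmp)
[8] flags=0010 GT?T → r0=0x15
[9] flags=0010 PL?T → r3=0x95

VAL = 0x15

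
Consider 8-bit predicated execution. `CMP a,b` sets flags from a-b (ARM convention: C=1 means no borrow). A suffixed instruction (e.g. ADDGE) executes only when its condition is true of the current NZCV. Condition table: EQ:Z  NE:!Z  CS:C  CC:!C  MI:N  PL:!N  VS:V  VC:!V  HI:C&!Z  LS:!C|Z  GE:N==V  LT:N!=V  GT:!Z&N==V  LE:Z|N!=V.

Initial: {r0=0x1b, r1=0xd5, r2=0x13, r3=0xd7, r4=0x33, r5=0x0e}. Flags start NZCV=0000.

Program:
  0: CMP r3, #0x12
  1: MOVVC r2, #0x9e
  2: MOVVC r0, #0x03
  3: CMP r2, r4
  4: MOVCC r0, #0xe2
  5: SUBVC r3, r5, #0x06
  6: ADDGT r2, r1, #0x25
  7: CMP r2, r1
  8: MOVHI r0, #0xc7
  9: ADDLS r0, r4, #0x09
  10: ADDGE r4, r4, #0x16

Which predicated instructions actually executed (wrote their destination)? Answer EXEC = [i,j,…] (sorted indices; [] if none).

EXEC = [1,2,9]

0: ✓ CMP  NZCV=1010
1: ✓ MOVVC  r2←0x9e
2: ✓ MOVVC  r0←0x03
3: ✓ CMP  NZCV=0011
4: · MOVCC
5: · SUBVC
6: · ADDGT
7: ✓ CMP  NZCV=1000
8: · MOVHI
9: ✓ ADDLS  r0←0x3c
10: · ADDGE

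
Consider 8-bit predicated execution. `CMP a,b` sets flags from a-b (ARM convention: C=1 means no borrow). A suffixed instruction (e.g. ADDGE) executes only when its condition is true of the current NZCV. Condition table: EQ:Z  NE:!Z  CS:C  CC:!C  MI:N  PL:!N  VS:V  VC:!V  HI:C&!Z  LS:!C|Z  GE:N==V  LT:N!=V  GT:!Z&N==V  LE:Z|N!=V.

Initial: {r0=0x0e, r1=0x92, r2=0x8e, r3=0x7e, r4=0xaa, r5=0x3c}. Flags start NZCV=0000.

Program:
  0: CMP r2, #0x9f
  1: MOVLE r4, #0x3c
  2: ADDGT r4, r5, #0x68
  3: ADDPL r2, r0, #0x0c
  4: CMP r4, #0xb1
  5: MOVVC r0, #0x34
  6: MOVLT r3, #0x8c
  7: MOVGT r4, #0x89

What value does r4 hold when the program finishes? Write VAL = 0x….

[0] flags=1000 → (cmp)
[1] flags=1000 LE?T → r4=0x3c
[2] flags=1000 GT?F → skip
[3] flags=1000 PL?F → skip
[4] flags=1001 → (cmp)
[5] flags=1001 VC?F → skip
[6] flags=1001 LT?F → skip
[7] flags=1001 GT?T → r4=0x89

VAL = 0x89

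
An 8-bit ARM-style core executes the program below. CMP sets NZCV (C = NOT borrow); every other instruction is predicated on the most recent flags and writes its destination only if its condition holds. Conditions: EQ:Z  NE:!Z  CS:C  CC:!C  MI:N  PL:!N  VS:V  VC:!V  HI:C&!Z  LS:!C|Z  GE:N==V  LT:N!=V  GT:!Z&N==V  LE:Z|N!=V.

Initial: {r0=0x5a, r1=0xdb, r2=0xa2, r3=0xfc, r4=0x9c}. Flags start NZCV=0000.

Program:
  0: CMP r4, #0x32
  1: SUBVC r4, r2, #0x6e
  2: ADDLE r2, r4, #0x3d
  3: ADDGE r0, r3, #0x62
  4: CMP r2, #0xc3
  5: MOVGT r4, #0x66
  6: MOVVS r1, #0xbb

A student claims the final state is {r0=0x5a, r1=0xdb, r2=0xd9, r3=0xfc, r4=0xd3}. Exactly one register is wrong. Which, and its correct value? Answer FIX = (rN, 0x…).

[0] flags=0011 → (cmp)
[1] flags=0011 VC?F → skip
[2] flags=0011 LE?T → r2=0xd9
[3] flags=0011 GE?F → skip
[4] flags=0010 → (cmp)
[5] flags=0010 GT?T → r4=0x66
[6] flags=0010 VS?F → skip

FIX = (r4, 0x66)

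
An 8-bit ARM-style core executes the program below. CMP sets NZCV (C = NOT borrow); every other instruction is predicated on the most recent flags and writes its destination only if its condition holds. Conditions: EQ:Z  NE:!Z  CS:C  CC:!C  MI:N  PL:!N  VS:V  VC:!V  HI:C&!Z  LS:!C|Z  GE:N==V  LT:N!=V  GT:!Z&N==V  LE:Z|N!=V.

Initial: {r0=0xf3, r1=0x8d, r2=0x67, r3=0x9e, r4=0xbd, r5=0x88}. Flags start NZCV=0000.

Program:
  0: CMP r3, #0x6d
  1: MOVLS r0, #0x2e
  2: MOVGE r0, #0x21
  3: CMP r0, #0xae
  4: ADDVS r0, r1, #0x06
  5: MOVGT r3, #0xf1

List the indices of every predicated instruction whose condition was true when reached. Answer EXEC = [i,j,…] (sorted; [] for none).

EXEC = [5]

0: ✓ CMP  NZCV=0011
1: · MOVLS
2: · MOVGE
3: ✓ CMP  NZCV=0010
4: · ADDVS
5: ✓ MOVGT  r3←0xf1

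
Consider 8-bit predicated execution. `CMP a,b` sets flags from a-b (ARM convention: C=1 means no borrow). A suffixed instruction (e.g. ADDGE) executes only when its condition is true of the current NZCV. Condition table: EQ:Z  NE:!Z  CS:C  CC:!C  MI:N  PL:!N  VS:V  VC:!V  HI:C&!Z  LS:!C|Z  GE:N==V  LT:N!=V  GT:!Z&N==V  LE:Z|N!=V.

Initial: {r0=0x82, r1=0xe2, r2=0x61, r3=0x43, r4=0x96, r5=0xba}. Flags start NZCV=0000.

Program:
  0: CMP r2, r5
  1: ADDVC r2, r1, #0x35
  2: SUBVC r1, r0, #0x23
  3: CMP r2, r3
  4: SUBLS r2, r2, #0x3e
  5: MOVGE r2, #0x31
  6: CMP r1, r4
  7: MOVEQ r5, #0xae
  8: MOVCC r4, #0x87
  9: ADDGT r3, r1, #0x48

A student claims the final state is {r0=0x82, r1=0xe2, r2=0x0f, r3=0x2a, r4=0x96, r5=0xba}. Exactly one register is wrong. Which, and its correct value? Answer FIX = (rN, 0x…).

[0] flags=1001 → (cmp)
[1] flags=1001 VC?F → skip
[2] flags=1001 VC?F → skip
[3] flags=0010 → (cmp)
[4] flags=0010 LS?F → skip
[5] flags=0010 GE?T → r2=0x31
[6] flags=0010 → (cmp)
[7] flags=0010 EQ?F → skip
[8] flags=0010 CC?F → skip
[9] flags=0010 GT?T → r3=0x2a

FIX = (r2, 0x31)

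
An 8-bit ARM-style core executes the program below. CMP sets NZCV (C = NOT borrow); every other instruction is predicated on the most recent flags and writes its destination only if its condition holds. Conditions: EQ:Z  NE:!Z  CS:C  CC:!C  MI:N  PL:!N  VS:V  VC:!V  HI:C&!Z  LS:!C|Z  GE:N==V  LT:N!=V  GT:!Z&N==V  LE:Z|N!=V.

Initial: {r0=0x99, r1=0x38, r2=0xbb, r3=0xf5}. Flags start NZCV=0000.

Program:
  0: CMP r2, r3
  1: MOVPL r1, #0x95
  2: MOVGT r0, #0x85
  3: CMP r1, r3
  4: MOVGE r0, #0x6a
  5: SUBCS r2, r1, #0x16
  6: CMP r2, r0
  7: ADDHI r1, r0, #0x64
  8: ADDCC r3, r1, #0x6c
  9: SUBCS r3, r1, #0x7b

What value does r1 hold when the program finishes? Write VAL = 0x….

0: ✓ CMP  NZCV=1000
1: · MOVPL
2: · MOVGT
3: ✓ CMP  NZCV=0000
4: ✓ MOVGE  r0←0x6a
5: · SUBCS
6: ✓ CMP  NZCV=0011
7: ✓ ADDHI  r1←0xce
8: · ADDCC
9: ✓ SUBCS  r3←0x53

VAL = 0xce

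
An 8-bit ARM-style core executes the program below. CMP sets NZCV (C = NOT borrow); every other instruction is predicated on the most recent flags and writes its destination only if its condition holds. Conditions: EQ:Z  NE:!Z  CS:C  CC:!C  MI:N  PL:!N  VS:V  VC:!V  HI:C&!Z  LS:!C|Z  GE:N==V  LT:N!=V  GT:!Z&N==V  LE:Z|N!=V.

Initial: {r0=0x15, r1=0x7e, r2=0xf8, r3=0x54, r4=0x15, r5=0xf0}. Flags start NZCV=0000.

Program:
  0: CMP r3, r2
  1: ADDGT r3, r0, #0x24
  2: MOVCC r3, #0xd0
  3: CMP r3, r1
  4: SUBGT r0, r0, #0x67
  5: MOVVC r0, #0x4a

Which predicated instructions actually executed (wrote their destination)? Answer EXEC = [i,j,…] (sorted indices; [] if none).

0: ✓ CMP  NZCV=0000
1: ✓ ADDGT  r3←0x39
2: ✓ MOVCC  r3←0xd0
3: ✓ CMP  NZCV=0011
4: · SUBGT
5: · MOVVC

EXEC = [1,2]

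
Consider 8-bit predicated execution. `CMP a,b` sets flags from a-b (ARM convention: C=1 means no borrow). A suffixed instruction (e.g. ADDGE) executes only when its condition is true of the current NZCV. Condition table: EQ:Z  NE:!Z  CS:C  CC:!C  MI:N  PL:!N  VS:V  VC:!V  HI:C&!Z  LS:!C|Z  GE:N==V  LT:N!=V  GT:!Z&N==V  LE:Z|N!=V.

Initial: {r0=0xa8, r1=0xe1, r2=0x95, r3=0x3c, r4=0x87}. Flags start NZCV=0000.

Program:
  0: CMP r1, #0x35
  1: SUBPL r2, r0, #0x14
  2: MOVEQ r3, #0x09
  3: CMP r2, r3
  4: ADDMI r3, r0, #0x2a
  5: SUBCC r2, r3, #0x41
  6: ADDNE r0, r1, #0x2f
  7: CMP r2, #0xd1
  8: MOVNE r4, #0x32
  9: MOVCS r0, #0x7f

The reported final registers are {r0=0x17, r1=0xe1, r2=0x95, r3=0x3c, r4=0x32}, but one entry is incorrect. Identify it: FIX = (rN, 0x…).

FIX = (r0, 0x10)

[0] flags=1010 → (cmp)
[1] flags=1010 PL?F → skip
[2] flags=1010 EQ?F → skip
[3] flags=0011 → (cmp)
[4] flags=0011 MI?F → skip
[5] flags=0011 CC?F → skip
[6] flags=0011 NE?T → r0=0x10
[7] flags=1000 → (cmp)
[8] flags=1000 NE?T → r4=0x32
[9] flags=1000 CS?F → skip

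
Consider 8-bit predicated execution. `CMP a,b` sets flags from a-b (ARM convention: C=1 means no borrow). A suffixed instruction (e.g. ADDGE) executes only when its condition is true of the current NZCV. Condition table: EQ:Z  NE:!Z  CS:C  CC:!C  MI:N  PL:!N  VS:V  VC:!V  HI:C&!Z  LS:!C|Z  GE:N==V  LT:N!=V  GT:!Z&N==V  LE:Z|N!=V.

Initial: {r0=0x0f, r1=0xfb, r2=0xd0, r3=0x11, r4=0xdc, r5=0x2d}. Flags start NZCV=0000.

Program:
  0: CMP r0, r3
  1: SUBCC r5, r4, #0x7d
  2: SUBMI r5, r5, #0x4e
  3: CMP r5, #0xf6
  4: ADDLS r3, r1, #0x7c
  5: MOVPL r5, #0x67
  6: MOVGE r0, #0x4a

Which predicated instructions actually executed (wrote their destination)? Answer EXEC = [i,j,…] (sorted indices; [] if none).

EXEC = [1,2,4,5,6]

[0] flags=1000 → (cmp)
[1] flags=1000 CC?T → r5=0x5f
[2] flags=1000 MI?T → r5=0x11
[3] flags=0000 → (cmp)
[4] flags=0000 LS?T → r3=0x77
[5] flags=0000 PL?T → r5=0x67
[6] flags=0000 GE?T → r0=0x4a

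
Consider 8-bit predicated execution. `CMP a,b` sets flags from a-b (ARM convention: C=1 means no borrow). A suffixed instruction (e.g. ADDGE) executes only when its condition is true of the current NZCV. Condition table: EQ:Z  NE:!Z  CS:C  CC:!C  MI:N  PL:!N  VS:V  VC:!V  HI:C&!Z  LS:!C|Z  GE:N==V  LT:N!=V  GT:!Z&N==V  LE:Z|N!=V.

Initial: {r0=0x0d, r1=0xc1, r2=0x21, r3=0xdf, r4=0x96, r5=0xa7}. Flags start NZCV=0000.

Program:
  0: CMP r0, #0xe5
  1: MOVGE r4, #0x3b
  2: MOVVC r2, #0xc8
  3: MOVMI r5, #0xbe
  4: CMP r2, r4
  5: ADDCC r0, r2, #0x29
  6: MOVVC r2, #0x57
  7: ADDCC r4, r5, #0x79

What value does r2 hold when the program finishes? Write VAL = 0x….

[0] flags=0000 → (cmp)
[1] flags=0000 GE?T → r4=0x3b
[2] flags=0000 VC?T → r2=0xc8
[3] flags=0000 MI?F → skip
[4] flags=1010 → (cmp)
[5] flags=1010 CC?F → skip
[6] flags=1010 VC?T → r2=0x57
[7] flags=1010 CC?F → skip

VAL = 0x57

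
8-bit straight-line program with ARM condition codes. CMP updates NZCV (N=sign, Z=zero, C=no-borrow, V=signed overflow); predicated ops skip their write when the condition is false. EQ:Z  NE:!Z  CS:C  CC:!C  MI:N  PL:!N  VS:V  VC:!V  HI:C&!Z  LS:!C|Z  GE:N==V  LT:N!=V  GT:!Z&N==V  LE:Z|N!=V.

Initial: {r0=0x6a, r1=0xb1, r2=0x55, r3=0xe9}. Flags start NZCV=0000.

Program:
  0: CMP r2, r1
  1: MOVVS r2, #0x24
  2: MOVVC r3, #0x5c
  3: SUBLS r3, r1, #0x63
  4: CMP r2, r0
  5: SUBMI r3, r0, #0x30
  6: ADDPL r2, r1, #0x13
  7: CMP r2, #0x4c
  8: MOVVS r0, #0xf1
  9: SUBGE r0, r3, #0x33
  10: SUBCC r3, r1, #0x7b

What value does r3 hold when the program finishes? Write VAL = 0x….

VAL = 0x36

[0] flags=1001 → (cmp)
[1] flags=1001 VS?T → r2=0x24
[2] flags=1001 VC?F → skip
[3] flags=1001 LS?T → r3=0x4e
[4] flags=1000 → (cmp)
[5] flags=1000 MI?T → r3=0x3a
[6] flags=1000 PL?F → skip
[7] flags=1000 → (cmp)
[8] flags=1000 VS?F → skip
[9] flags=1000 GE?F → skip
[10] flags=1000 CC?T → r3=0x36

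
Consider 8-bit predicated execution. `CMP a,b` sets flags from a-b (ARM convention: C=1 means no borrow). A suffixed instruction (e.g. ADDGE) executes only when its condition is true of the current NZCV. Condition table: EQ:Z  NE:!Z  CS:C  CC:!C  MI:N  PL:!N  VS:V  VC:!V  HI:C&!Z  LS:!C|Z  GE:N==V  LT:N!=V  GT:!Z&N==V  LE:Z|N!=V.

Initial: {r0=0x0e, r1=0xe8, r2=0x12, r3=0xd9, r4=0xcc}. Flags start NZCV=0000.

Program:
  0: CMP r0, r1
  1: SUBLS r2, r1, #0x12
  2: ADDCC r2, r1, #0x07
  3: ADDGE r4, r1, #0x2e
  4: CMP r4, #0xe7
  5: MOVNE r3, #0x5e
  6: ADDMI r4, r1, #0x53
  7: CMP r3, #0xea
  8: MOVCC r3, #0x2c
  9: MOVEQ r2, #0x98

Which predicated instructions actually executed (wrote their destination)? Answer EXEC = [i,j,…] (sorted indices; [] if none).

EXEC = [1,2,3,5,8]

0: ✓ CMP  NZCV=0000
1: ✓ SUBLS  r2←0xd6
2: ✓ ADDCC  r2←0xef
3: ✓ ADDGE  r4←0x16
4: ✓ CMP  NZCV=0000
5: ✓ MOVNE  r3←0x5e
6: · ADDMI
7: ✓ CMP  NZCV=0000
8: ✓ MOVCC  r3←0x2c
9: · MOVEQ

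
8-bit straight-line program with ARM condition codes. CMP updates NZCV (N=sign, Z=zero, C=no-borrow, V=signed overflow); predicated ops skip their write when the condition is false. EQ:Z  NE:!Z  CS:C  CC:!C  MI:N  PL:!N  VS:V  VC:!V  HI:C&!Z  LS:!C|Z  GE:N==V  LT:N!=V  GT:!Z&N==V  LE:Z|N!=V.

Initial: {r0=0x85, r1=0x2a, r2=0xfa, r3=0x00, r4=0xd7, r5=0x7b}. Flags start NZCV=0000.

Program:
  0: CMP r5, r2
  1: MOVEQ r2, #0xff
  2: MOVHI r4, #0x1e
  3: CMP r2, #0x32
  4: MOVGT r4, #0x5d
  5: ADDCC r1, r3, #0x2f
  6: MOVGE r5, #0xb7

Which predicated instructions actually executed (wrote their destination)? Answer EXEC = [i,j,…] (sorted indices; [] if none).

EXEC = []

[0] flags=1001 → (cmp)
[1] flags=1001 EQ?F → skip
[2] flags=1001 HI?F → skip
[3] flags=1010 → (cmp)
[4] flags=1010 GT?F → skip
[5] flags=1010 CC?F → skip
[6] flags=1010 GE?F → skip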